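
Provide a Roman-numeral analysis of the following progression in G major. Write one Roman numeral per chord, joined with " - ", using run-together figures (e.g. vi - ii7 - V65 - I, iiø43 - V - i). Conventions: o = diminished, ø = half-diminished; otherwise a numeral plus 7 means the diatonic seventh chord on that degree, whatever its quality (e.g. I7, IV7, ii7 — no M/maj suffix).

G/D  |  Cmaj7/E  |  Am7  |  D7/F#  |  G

G/D has root G, degree 1 in G major, so I64.
Cmaj7/E has root C, degree 4 in G major, so IV65.
Am7: minor seventh chord on A = scale degree 2 → ii7.
D7/F# has root D, degree 5 in G major, so V65.
G: major triad on G = scale degree 1 → I.

I64 - IV65 - ii7 - V65 - I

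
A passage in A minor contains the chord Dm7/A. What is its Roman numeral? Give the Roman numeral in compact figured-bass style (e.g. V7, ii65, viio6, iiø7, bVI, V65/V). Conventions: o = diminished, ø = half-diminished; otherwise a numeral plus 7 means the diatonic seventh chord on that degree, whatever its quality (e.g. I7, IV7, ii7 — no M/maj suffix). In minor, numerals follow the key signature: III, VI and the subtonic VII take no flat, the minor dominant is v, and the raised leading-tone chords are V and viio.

The pitches D-F-A-C form a minor seventh chord rooted on D.
In A minor, D is the subdominant; the diatonic minor seventh chord there is iv7.
With A in the bass the chord is in second inversion, so the figured bass is 43.

iv43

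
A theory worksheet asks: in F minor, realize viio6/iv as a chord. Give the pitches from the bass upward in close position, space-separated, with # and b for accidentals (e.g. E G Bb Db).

The slash marks an applied leading-tone chord: viio of iv. In F minor, iv is Bb, so the leading tone to it is A, a half step below.
Building a diminished triad on A gives A-C-Eb.
The figured bass 6 indicates first inversion, placing the third (C) in the bass: C-Eb-A.

C Eb A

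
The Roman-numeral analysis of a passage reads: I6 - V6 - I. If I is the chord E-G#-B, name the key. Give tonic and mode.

E major

The anchor chord is a major triad on E, labeled I.
If E is scale degree 1 and the mode makes that degree carry a major triad, the tonic is E and the mode is major.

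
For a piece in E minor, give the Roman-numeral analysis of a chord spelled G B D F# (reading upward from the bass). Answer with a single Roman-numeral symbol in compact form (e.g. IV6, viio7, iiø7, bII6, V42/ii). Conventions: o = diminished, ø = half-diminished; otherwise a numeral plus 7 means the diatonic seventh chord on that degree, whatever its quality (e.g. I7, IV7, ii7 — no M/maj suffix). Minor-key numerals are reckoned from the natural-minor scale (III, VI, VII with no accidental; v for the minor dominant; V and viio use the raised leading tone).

III7

The pitches G-B-D-F# form a major seventh chord rooted on G.
In E minor, G is the mediant; the diatonic major seventh chord there is III7.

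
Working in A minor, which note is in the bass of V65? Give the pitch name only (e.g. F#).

G#

V in A minor has root E; the chord is E-G#-B-D.
The figure 65 means first inversion — the third is in the bass.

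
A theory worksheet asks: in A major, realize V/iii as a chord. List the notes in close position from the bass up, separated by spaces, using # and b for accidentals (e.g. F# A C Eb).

The slash means an applied dominant: we want the dominant of iii. In A major, iii is C# minor, and its dominant is built on G#.
Building a major triad on G# gives G#-B#-D#.

G# B# D#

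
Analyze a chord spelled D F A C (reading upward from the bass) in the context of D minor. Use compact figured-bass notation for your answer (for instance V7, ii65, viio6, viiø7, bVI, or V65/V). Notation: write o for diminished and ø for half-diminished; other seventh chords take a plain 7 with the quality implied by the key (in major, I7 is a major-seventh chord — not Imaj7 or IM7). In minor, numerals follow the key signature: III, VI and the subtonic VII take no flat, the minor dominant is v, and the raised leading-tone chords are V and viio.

Stacked in thirds the chord is D-F-A-C: a minor seventh chord on D.
In D minor, D is the tonic; the diatonic minor seventh chord there is i7.

i7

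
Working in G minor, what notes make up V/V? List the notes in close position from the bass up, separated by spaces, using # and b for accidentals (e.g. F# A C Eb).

V/V is a secondary dominant — the dominant triad of V. V in G minor is D, so the applied chord's root is A, a perfect fifth above.
Building a major triad on A gives A-C#-E.

A C# E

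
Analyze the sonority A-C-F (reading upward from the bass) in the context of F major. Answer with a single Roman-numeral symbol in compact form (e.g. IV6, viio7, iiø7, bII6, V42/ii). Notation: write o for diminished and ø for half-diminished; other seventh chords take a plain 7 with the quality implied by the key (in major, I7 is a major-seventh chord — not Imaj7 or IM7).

I6

The pitches F-A-C form a major triad rooted on F.
In F major, F is the tonic; the diatonic major triad there is I.
With A in the bass the chord is in first inversion, so the figured bass is 6.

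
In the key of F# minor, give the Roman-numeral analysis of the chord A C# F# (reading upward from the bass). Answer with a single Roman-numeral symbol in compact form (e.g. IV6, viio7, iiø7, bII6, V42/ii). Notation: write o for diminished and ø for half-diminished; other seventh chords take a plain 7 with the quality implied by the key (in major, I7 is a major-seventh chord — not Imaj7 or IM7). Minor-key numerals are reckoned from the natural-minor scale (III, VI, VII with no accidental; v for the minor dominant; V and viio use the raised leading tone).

i6

Stacked in thirds the chord is F#-A-C#: a minor triad on F#.
F# is scale degree 1 in F# minor, and a minor triad on that degree is written i.
With A in the bass the chord is in first inversion, so the figured bass is 6.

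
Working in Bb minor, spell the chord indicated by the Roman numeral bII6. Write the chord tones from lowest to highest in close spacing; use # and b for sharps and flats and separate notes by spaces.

Eb Gb Cb

bII6 is the Neapolitan sixth — a major triad on the lowered second degree, here in its customary first inversion. In Bb minor that root is Cb.
So the chord is Cb-Eb-Gb.
With the 6 figure the chord is in first inversion; from the bass Eb upward in close position it reads Eb-Gb-Cb.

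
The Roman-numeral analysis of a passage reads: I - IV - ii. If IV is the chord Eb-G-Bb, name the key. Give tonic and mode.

The anchor chord is a major triad on Eb, labeled IV.
Counting down 3 scale steps from Eb places the tonic on Bb; a major triad on degree 4 is diatonic only in major.

Bb major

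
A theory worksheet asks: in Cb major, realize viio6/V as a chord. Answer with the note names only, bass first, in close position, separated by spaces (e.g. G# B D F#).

viio6/V is a secondary leading-tone chord. The target V is Gb in Cb major; the applied chord is rooted a semitone below, on F.
Building a diminished triad on F gives F-Ab-Cb.
With the 6 figure the chord is in first inversion; from the bass Ab upward in close position it reads Ab-Cb-F.

Ab Cb F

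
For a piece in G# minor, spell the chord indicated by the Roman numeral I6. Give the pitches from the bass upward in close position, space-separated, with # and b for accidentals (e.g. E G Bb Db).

B# D# G#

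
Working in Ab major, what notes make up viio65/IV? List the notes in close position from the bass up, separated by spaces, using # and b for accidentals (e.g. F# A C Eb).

Eb Gb Bbb C

The slash marks an applied leading-tone chord: viio of IV. In Ab major, IV is Db, so the leading tone to it is C, a half step below.
Building a fully diminished seventh chord on C gives C-Eb-Gb-Bbb.
The figured bass 65 indicates first inversion, placing the third (Eb) in the bass: Eb-Gb-Bbb-C.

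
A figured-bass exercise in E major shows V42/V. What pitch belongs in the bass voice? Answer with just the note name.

E

The applied chord V42/V is rooted on F#: F#-A#-C#-E.
The figure 42 means third inversion — the seventh is in the bass.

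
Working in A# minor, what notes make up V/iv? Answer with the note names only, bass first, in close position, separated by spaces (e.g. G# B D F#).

A# C## E#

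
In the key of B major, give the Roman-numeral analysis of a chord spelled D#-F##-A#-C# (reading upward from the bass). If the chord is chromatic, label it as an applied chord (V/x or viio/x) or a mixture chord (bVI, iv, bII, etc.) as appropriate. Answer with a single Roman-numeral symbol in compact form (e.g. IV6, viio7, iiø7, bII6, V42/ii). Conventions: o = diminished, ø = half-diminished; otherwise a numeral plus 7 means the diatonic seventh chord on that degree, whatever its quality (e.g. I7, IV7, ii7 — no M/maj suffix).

The pitches D#-F##-A#-C# form a dominant seventh chord rooted on D#.
D# is not a diatonic chord root with this quality in B major, but it lies a perfect fifth above G# (vi), so the chord functions as an applied dominant of vi.

V7/vi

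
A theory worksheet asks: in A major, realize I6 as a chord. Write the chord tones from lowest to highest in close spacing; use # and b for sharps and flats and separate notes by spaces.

C# E A

The numeral's case and figure indicate a major triad. In A major its root, the tonic, is A.
Stacking thirds from A gives A-C#-E.
The figured bass 6 indicates first inversion, placing the third (C#) in the bass: C#-E-A.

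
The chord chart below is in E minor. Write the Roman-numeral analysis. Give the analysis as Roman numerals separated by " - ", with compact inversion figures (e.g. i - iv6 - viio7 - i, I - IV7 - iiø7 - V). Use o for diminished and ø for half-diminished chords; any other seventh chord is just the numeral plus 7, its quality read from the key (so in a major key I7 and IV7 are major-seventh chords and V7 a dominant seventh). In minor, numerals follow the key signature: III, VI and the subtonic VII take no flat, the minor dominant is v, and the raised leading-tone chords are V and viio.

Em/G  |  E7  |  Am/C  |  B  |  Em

i6 - V7/iv - iv6 - V - i

Em/G has root E, degree 1 in E minor, so i6.
E7 is the secondary dominant of iv (dominant seventh chord on E): V7/iv.
Am/C has root A, degree 4 in E minor, so iv6.
B: major triad on B = scale degree 5 → V.
Em: minor triad on E = scale degree 1 → i.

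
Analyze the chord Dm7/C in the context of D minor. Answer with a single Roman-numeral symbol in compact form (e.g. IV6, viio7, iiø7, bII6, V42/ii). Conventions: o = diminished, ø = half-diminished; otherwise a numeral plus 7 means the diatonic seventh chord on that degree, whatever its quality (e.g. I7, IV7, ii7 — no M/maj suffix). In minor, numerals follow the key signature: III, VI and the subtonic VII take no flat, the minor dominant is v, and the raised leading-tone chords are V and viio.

i42

The pitches D-F-A-C form a minor seventh chord rooted on D.
D is scale degree 1 in D minor, and a minor seventh chord on that degree is written i7.
With C in the bass the chord is in third inversion, so the figured bass is 42.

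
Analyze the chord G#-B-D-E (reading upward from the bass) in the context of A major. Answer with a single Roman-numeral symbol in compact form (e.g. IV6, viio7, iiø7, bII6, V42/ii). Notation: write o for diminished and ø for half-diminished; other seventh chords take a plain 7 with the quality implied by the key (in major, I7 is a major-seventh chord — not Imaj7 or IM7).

The pitches E-G#-B-D form a dominant seventh chord rooted on E.
In A major, E is the dominant; the diatonic dominant seventh chord there is V7.
With G# in the bass the chord is in first inversion, so the figured bass is 65.

V65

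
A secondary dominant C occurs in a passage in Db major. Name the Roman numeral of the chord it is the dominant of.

iii

The chord is a major triad on C.
A dominant resolves down a perfect fifth: C → F. In Db major, F is scale degree 3, i.e. iii.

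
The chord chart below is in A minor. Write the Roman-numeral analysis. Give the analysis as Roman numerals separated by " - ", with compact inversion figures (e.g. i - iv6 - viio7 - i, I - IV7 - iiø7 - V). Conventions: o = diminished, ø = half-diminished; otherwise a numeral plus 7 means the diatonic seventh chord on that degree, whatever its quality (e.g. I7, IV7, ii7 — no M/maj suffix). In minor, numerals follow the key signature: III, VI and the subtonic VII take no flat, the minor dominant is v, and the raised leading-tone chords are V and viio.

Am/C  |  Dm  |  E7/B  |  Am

i6 - iv - V43 - i

Am/C has root A, degree 1 in A minor, so i6.
Dm has root D, degree 4 in A minor, so iv.
E7/B has root E, degree 5 in A minor, so V43.
Am has root A, degree 1 in A minor, so i.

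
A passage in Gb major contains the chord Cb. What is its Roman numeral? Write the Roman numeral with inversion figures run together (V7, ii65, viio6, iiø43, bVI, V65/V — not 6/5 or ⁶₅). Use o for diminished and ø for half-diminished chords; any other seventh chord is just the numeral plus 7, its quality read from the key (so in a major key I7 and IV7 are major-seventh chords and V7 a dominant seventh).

IV

Stacked in thirds the chord is Cb-Eb-Gb: a major triad on Cb.
Cb is scale degree 4 in Gb major, and a major triad on that degree is written IV.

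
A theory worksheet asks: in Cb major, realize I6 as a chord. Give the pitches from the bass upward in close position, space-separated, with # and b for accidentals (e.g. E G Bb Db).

The numeral's case and figure indicate a major triad. In Cb major its root, the first degree, is Cb.
That chord is spelled Cb-Eb-Gb.
The figured bass 6 indicates first inversion, placing the third (Eb) in the bass: Eb-Gb-Cb.

Eb Gb Cb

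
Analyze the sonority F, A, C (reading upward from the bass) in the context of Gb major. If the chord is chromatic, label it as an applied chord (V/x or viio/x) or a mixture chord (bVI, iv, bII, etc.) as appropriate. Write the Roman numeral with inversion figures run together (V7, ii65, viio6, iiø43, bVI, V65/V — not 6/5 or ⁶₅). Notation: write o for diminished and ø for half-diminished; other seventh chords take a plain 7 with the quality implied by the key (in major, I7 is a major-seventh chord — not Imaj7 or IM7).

Stacked in thirds the chord is F-A-C: a major triad on F.
F is not a diatonic chord root with this quality in Gb major, but it lies a perfect fifth above Bb (iii), so the chord functions as an applied dominant of iii.

V/iii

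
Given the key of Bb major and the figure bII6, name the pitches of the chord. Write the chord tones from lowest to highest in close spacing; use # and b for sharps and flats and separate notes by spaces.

Scale degree 2 in Bb major is C; lowering it a half step gives Cb. bII6 is the Neapolitan sixth — a major triad on the lowered second degree, here in its customary first inversion.
So the chord is Cb-Eb-Gb, a major triad.
The figured bass 6 indicates first inversion, placing the third (Eb) in the bass: Eb-Gb-Cb.

Eb Gb Cb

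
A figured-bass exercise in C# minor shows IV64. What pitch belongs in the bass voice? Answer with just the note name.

IV in C# minor has root F#; the chord is F#-A#-C#.
The figure 64 means second inversion — the fifth is in the bass.

C#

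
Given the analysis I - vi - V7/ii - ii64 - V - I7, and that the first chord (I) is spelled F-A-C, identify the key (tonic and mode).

The chord F is a major triad rooted on F; its label is I.
If F is scale degree 1 and the mode makes that degree carry a major triad, the tonic is F and the mode is major.

F major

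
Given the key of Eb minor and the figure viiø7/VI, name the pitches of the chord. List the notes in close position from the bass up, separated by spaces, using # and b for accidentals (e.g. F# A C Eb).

Bb Db Fb Ab

viiø7/VI is a secondary leading-tone chord. The target VI is Cb in Eb minor; the applied chord is rooted a semitone below, on Bb.
Building a half-diminished seventh chord on Bb gives Bb-Db-Fb-Ab.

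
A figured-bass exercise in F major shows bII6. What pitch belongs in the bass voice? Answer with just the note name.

Bb

bII in F major has root Gb; the chord is Gb-Bb-Db.
The figure 6 means first inversion — the third is in the bass.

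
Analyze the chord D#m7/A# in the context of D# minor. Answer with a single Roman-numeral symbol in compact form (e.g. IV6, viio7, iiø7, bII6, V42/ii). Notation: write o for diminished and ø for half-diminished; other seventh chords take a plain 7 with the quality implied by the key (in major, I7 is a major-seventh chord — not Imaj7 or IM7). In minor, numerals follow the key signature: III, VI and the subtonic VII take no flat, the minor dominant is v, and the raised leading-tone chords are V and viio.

i43

The pitches D#-F#-A#-C# form a minor seventh chord rooted on D#.
D# is scale degree 1 in D# minor, and a minor seventh chord on that degree is written i7.
With A# in the bass the chord is in second inversion, so the figured bass is 43.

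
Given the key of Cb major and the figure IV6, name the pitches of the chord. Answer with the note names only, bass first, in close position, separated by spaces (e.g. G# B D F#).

In Cb major, the fourth degree is Fb, and the diatonic chord built there is a major triad.
Stacking thirds from Fb gives Fb-Ab-Cb.
With the 6 figure the chord is in first inversion; from the bass Ab upward in close position it reads Ab-Cb-Fb.

Ab Cb Fb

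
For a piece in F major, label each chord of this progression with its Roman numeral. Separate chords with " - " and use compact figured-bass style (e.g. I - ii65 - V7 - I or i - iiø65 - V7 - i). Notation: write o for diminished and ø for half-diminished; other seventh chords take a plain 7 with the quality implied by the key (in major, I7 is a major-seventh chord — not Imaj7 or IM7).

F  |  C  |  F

I - V - I

F has root F, degree 1 in F major, so I.
C has root C, degree 5 in F major, so V.
F has root F, degree 1 in F major, so I.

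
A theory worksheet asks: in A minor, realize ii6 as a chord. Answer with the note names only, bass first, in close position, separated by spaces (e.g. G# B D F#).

D F# B

Scale degree 2 in A minor is B; here the chord built on it is altered to a minor triad. ii6 is the minor supertonic, borrowed from the parallel major (the Dorian ii).
So the chord is B-D-F#.
With the 6 figure the chord is in first inversion; from the bass D upward in close position it reads D-F#-B.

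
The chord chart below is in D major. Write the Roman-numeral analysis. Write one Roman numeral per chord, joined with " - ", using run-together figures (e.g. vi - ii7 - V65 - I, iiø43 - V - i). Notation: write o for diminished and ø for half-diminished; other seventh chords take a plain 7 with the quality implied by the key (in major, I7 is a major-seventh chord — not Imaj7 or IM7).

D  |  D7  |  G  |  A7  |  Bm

I - V7/IV - IV - V7 - vi

D: root D is the tonic; major triad there is I.
D7: chromatic; D is V of IV, so V7/IV.
G: root G is the subdominant; major triad there is IV.
A7: root A is the dominant; dominant seventh chord there is V7.
Bm has root B, degree 6 in D major, so vi.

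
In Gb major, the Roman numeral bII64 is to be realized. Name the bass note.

Ebb

bII in Gb major has root Abb; the chord is Abb-Cb-Ebb.
The figure 64 means second inversion — the fifth is in the bass.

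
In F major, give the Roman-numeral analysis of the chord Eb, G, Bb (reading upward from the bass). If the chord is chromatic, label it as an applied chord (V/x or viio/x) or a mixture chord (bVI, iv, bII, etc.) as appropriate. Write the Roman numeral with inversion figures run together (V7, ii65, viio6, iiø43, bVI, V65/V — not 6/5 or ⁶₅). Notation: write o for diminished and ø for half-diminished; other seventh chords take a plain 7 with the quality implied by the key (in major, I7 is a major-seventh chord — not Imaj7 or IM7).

bVII

The pitches Eb-G-Bb form a major triad rooted on Eb.
Eb is the lowered seventh degree of F major (diatonic 7 would be E). This is a major triad on the lowered seventh degree (the subtonic), borrowed from the parallel minor.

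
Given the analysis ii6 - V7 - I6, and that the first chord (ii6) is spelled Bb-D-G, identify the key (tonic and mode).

F major

The chord Gm/Bb is a minor triad rooted on G; its label is ii6.
Counting down one scale step from G places the tonic on F; a minor triad on degree 2 is diatonic only in major.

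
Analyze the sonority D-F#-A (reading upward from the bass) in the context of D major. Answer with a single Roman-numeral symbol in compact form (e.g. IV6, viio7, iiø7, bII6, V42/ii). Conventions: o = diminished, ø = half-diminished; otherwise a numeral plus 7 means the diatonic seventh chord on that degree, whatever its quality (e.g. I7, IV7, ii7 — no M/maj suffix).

I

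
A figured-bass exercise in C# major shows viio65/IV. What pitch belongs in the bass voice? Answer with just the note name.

The applied chord viio65/IV is rooted on E#: E#-G#-B-D.
The figure 65 means first inversion — the third is in the bass.

G#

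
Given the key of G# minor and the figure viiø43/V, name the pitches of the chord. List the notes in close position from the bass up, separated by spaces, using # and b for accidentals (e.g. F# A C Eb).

G# B# C## E#

viiø43/V is a secondary leading-tone chord. The target V is D# in G# minor; the applied chord is rooted a semitone below, on C##.
Building a half-diminished seventh chord on C## gives C##-E#-G#-B#.
The figured bass 43 indicates second inversion, placing the fifth (G#) in the bass: G#-B#-C##-E#.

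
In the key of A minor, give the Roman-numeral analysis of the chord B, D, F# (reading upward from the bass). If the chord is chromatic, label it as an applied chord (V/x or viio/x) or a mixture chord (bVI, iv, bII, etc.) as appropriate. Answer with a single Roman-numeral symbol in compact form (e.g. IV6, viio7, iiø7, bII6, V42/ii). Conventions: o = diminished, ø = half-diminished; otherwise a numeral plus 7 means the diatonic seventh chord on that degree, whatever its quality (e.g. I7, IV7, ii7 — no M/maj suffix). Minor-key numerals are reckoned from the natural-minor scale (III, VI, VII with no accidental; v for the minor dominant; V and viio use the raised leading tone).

Stacked in thirds the chord is B-D-F#: a minor triad on B.
B is the second degree of A minor. This is the minor supertonic, borrowed from the parallel major (the Dorian ii).

ii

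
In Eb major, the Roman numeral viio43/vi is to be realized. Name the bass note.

F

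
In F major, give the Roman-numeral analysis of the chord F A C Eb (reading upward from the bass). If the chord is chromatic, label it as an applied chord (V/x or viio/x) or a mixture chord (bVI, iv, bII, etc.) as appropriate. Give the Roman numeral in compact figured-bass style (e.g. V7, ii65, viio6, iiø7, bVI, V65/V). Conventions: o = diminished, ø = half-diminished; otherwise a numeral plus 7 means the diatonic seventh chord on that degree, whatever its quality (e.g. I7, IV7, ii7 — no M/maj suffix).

Stacked in thirds the chord is F-A-C-Eb: a dominant seventh chord on F.
F is not a diatonic chord root with this quality in F major, but it lies a perfect fifth above Bb (IV), so the chord functions as an applied dominant of IV.

V7/IV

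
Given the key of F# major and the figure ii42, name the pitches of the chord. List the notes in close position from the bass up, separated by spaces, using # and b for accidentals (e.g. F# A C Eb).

The numeral's case and figure indicate a minor seventh chord. In F# major its root, the second degree, is G#.
Stacking thirds from G# gives G#-B-D#-F#.
The figured bass 42 indicates third inversion, placing the seventh (F#) in the bass: F#-G#-B-D#.

F# G# B D#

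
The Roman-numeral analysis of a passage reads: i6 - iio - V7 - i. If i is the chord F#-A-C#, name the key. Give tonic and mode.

The chord F#m is a minor triad rooted on F#; its label is i.
If F# is scale degree 1 and the mode makes that degree carry a minor triad, the tonic is F# and the mode is minor.

F# minor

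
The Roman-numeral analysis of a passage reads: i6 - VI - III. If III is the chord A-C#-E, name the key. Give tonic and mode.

F# minor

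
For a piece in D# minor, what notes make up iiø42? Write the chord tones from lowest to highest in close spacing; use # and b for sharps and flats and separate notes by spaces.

D# E# G# B

The numeral's case and figure indicate a half-diminished seventh chord. In D# minor its root, scale degree 2, is E#.
That chord is spelled E#-G#-B-D#.
The figured bass 42 indicates third inversion, placing the seventh (D#) in the bass: D#-E#-G#-B.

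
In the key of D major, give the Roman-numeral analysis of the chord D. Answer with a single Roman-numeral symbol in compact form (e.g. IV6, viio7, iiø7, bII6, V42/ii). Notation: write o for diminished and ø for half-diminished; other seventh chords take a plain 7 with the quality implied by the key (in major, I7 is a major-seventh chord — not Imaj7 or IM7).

I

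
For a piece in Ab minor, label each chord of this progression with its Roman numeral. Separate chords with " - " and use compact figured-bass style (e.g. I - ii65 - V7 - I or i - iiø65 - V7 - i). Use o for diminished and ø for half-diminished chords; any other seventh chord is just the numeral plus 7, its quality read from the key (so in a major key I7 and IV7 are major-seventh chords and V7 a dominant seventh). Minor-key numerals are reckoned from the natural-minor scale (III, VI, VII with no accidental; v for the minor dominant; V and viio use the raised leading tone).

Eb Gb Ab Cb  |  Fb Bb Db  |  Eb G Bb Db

i43 - iio64 - V7

Eb-Gb-Ab-Cb: minor seventh chord on Ab = scale degree 1 → i43.
Fb-Bb-Db: diminished triad on Bb = scale degree 2 → iio64.
Eb-G-Bb-Db: dominant seventh chord on Eb = scale degree 5 → V7.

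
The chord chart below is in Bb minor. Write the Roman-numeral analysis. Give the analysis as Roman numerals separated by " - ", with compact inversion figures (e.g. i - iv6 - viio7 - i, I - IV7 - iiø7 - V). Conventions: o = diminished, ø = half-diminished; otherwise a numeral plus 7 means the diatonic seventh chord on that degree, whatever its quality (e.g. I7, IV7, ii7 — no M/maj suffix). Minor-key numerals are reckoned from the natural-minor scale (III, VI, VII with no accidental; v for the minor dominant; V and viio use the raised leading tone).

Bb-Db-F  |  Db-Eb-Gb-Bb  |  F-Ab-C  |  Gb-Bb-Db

Bb-Db-F: minor triad on Bb = scale degree 1 → i.
Db-Eb-Gb-Bb: root Eb is the subdominant; minor seventh chord there is iv42.
F-Ab-C: minor triad on F = scale degree 5 → v.
Gb-Bb-Db: root Gb is the submediant; major triad there is VI.

i - iv42 - v - VI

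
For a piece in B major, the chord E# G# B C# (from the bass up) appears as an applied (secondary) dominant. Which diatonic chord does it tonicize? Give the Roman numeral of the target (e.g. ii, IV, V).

V

The chord is a dominant seventh chord on C#.
A dominant resolves down a perfect fifth: C# → F#. In B major, F# is scale degree 5, i.e. V.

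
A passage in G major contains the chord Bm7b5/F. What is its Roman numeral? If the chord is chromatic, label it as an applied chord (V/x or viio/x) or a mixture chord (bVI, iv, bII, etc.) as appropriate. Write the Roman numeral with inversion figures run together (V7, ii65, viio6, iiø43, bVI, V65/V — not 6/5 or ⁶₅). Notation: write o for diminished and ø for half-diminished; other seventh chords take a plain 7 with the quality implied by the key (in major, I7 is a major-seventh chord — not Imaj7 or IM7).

viiø43/IV

Stacked in thirds the chord is B-D-F-A: a half-diminished seventh chord on B.
B sits a half step below C (IV in G major); a diminished chord there is the applied leading-tone chord of IV.
With F in the bass the chord is in second inversion, so the figured bass is 43.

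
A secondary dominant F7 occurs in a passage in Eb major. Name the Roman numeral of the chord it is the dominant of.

V

The chord is a dominant seventh chord on F.
A dominant resolves down a perfect fifth: F → Bb. In Eb major, Bb is scale degree 5, i.e. V.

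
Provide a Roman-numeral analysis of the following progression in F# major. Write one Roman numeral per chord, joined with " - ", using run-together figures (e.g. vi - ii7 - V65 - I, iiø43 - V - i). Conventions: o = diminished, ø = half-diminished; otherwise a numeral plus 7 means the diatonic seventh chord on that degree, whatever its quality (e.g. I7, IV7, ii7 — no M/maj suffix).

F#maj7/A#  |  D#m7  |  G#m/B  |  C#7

F#maj7/A#: major seventh chord on F# = scale degree 1 → I65.
D#m7: minor seventh chord on D# = scale degree 6 → vi7.
G#m/B: root G# is the supertonic; minor triad there is ii6.
C#7 has root C#, degree 5 in F# major, so V7.

I65 - vi7 - ii6 - V7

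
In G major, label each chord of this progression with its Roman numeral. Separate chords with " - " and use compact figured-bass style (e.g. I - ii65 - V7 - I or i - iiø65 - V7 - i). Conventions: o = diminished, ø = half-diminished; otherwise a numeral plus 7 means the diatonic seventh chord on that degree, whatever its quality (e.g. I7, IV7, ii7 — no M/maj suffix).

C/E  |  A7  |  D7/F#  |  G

IV6 - V7/V - V65 - I

C/E has root C, degree 4 in G major, so IV6.
A7: chromatic; A is V of V, so V7/V.
D7/F# has root D, degree 5 in G major, so V65.
G has root G, degree 1 in G major, so I.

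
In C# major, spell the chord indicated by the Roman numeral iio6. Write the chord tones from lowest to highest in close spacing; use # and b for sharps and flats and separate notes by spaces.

F# A D#

iio6 is the diminished supertonic triad, borrowed from the parallel minor. In C# major that root is D#.
So the chord is D#-F#-A, a diminished triad.
With the 6 figure the chord is in first inversion; from the bass F# upward in close position it reads F#-A-D#.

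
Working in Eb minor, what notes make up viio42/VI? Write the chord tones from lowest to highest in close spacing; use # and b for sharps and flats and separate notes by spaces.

viio42/VI is a secondary leading-tone chord. The target VI is Cb in Eb minor; the applied chord is rooted a semitone below, on Bb.
Building a fully diminished seventh chord on Bb gives Bb-Db-Fb-Abb.
With the 42 figure the chord is in third inversion; from the bass Abb upward in close position it reads Abb-Bb-Db-Fb.

Abb Bb Db Fb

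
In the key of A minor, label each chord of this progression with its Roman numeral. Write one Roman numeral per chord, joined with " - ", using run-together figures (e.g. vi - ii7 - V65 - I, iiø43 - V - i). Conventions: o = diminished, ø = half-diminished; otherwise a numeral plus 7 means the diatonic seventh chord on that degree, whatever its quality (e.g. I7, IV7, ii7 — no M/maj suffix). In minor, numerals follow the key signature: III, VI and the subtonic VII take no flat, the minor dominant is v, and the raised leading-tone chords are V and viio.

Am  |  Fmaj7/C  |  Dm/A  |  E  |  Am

i - VI43 - iv64 - V - i

Am: minor triad on A = scale degree 1 → i.
Fmaj7/C: root F is the submediant; major seventh chord there is VI43.
Dm/A: root D is the subdominant; minor triad there is iv64.
E: major triad on E = scale degree 5 → V.
Am has root A, degree 1 in A minor, so i.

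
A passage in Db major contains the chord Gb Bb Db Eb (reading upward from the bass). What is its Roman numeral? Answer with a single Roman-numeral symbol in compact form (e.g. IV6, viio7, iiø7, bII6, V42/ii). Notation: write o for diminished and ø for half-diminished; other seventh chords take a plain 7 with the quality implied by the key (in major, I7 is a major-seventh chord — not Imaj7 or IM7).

ii65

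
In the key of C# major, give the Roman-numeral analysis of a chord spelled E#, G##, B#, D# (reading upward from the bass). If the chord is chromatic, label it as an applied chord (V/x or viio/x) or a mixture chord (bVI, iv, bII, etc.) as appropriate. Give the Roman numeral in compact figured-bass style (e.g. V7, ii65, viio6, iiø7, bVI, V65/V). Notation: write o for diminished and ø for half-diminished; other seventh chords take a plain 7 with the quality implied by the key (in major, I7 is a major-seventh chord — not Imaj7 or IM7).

The pitches E#-G##-B#-D# form a dominant seventh chord rooted on E#.
E# is not a diatonic chord root with this quality in C# major, but it lies a perfect fifth above A# (vi), so the chord functions as an applied dominant of vi.

V7/vi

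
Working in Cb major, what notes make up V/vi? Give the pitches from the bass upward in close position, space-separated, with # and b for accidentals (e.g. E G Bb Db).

Eb G Bb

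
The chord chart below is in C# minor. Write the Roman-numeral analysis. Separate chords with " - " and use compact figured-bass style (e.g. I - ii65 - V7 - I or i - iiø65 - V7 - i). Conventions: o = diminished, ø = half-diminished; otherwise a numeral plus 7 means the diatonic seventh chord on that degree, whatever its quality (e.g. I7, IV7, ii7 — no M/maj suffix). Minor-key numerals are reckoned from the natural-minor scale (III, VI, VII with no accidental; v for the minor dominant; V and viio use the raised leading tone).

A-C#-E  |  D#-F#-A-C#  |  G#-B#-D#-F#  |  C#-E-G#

VI - iiø7 - V7 - i

A-C#-E: major triad on A = scale degree 6 → VI.
D#-F#-A-C# has root D#, degree 2 in C# minor, so iiø7.
G#-B#-D#-F#: root G# is the dominant; dominant seventh chord there is V7.
C#-E-G#: minor triad on C# = scale degree 1 → i.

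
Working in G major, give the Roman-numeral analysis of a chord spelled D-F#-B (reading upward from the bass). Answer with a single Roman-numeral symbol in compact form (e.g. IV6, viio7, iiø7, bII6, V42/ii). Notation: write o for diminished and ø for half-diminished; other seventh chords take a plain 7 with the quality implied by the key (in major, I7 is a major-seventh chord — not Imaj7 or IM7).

iii6

The pitches B-D-F# form a minor triad rooted on B.
B is scale degree 3 in G major, and a minor triad on that degree is written iii.
With D in the bass the chord is in first inversion, so the figured bass is 6.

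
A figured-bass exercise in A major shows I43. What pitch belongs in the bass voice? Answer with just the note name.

I in A major has root A; the chord is A-C#-E-G#.
The figure 43 means second inversion — the fifth is in the bass.

E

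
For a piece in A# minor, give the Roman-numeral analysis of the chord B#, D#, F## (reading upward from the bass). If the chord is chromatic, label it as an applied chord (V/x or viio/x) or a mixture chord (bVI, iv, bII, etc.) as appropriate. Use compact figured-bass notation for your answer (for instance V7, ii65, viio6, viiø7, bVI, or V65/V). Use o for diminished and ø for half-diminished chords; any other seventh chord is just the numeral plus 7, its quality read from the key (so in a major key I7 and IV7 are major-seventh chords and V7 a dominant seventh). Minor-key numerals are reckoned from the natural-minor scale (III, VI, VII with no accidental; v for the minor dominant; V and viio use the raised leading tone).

The pitches B#-D#-F## form a minor triad rooted on B#.
B# is the second degree of A# minor. This is the minor supertonic, borrowed from the parallel major (the Dorian ii).

ii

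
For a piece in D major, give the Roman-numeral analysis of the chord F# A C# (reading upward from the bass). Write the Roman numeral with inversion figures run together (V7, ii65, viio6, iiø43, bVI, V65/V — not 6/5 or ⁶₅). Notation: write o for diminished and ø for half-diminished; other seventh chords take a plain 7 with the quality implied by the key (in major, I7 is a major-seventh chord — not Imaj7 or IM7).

Stacked in thirds the chord is F#-A-C#: a minor triad on F#.
F# is scale degree 3 in D major, and a minor triad on that degree is written iii.

iii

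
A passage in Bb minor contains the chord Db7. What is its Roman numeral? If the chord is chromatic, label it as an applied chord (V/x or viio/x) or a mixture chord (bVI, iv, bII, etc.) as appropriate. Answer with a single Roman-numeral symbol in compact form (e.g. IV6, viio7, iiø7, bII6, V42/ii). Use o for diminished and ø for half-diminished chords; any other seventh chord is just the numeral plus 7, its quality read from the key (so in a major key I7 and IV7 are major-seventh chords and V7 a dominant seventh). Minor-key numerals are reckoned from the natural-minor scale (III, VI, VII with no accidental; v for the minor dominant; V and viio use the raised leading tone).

V7/VI

The pitches Db-F-Ab-Cb form a dominant seventh chord rooted on Db.
Db is not a diatonic chord root with this quality in Bb minor, but it lies a perfect fifth above Gb (VI), so the chord functions as an applied dominant of VI.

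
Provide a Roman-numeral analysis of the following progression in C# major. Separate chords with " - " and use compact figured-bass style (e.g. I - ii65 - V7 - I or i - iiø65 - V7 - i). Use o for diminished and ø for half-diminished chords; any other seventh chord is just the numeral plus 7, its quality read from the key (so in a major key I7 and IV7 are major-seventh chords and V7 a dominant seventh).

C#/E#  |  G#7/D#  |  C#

C#/E# has root C#, degree 1 in C# major, so I6.
G#7/D# has root G#, degree 5 in C# major, so V43.
C# has root C#, degree 1 in C# major, so I.

I6 - V43 - I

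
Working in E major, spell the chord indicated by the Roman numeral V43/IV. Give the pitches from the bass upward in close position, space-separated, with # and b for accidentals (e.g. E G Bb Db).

B D E G#

The slash means an applied dominant: we want the dominant of IV. In E major, IV is A major, and its dominant is built on E.
Building a dominant seventh chord on E gives E-G#-B-D.
With the 43 figure the chord is in second inversion; from the bass B upward in close position it reads B-D-E-G#.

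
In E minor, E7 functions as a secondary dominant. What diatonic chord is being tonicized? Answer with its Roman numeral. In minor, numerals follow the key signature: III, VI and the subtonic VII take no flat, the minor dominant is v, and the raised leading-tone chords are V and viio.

The chord is a dominant seventh chord on E.
A dominant resolves down a perfect fifth: E → A. In E minor, A is scale degree 4, i.e. iv.

iv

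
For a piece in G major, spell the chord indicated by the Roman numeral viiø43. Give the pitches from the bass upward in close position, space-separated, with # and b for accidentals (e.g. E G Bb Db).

In G major, the leading tone is F#, and the diatonic chord built there is a half-diminished seventh chord.
That chord is spelled F#-A-C-E.
With the 43 figure the chord is in second inversion; from the bass C upward in close position it reads C-E-F#-A.

C E F# A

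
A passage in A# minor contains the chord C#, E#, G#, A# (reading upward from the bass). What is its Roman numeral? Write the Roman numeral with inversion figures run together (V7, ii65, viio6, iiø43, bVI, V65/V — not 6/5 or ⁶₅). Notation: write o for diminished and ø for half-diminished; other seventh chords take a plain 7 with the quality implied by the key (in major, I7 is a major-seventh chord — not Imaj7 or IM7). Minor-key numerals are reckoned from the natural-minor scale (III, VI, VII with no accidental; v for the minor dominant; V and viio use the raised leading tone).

i65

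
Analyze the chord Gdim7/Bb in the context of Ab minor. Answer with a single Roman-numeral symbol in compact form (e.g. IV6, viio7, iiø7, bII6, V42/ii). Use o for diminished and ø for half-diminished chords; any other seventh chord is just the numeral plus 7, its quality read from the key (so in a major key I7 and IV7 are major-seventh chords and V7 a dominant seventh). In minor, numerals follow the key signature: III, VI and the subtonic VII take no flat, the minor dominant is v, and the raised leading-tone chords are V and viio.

viio65

The pitches G-Bb-Db-Fb form a fully diminished seventh chord rooted on G.
In Ab minor, G is the leading tone; the diatonic fully diminished seventh chord there is viio7.
With Bb in the bass the chord is in first inversion, so the figured bass is 65.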